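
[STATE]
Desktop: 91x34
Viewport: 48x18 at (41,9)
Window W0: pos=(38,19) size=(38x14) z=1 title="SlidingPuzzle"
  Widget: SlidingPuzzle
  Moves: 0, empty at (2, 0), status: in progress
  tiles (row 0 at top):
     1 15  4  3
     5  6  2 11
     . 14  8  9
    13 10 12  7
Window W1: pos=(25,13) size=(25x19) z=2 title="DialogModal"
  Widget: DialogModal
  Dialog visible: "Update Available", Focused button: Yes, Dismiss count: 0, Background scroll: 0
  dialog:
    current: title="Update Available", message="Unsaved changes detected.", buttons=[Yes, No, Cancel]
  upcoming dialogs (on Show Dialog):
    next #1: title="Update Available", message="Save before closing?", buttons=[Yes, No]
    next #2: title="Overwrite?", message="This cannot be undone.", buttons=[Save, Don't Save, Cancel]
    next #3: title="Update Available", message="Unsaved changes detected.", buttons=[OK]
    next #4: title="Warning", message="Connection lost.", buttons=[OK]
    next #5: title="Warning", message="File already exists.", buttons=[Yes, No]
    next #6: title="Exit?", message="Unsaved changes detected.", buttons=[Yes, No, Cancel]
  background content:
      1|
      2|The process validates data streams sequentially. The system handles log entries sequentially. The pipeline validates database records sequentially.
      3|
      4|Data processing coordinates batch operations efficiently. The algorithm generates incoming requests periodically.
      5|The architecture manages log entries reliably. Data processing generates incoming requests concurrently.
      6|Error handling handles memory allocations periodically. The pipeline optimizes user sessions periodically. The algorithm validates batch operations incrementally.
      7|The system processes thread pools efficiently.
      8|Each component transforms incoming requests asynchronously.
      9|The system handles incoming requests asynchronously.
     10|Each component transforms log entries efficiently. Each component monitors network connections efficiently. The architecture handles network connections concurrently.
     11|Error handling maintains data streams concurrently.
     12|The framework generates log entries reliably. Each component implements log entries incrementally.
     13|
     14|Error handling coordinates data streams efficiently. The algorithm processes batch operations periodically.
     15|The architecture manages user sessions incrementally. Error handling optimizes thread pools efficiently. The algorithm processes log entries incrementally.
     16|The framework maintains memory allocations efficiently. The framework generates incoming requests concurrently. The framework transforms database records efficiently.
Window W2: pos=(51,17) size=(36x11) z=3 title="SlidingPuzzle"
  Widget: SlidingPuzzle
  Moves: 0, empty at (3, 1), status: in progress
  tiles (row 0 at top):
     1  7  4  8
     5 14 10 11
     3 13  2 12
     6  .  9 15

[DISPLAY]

                                                
                                                
                                                
                                                
━━━━━━━━┓                                       
        ┃                                       
────────┨                                       
        ┃                                       
idates d┃ ┏━━━━━━━━━━━━━━━━━━━━━━━━━━━━━━━━━━┓  
        ┃ ┃ SlidingPuzzle                    ┃  
 coordin┃━┠──────────────────────────────────┨  
e manage┃z┃┌────┬────┬────┬────┐             ┃  
─────┐s ┃─┃│  1 │  7 │  4 │  8 │             ┃  
lable│th┃─┃├────┼────┼────┼────┤             ┃  
ges d│or┃ ┃│  5 │ 14 │ 10 │ 11 │             ┃  
Cance│co┃─┃├────┼────┼────┼────┤             ┃  
─────┘or┃ ┃│  3 │ 13 │  2 │ 12 │             ┃  
maintain┃─┃├────┼────┼────┼────┤             ┃  


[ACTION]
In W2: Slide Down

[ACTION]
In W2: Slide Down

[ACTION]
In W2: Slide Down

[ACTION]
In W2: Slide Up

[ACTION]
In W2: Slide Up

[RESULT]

                                                
                                                
                                                
                                                
━━━━━━━━┓                                       
        ┃                                       
────────┨                                       
        ┃                                       
idates d┃ ┏━━━━━━━━━━━━━━━━━━━━━━━━━━━━━━━━━━┓  
        ┃ ┃ SlidingPuzzle                    ┃  
 coordin┃━┠──────────────────────────────────┨  
e manage┃z┃┌────┬────┬────┬────┐             ┃  
─────┐s ┃─┃│  1 │  7 │  4 │  8 │             ┃  
lable│th┃─┃├────┼────┼────┼────┤             ┃  
ges d│or┃ ┃│  5 │ 14 │ 10 │ 11 │             ┃  
Cance│co┃─┃├────┼────┼────┼────┤             ┃  
─────┘or┃ ┃│  3 │    │  2 │ 12 │             ┃  
maintain┃─┃├────┼────┼────┼────┤             ┃  


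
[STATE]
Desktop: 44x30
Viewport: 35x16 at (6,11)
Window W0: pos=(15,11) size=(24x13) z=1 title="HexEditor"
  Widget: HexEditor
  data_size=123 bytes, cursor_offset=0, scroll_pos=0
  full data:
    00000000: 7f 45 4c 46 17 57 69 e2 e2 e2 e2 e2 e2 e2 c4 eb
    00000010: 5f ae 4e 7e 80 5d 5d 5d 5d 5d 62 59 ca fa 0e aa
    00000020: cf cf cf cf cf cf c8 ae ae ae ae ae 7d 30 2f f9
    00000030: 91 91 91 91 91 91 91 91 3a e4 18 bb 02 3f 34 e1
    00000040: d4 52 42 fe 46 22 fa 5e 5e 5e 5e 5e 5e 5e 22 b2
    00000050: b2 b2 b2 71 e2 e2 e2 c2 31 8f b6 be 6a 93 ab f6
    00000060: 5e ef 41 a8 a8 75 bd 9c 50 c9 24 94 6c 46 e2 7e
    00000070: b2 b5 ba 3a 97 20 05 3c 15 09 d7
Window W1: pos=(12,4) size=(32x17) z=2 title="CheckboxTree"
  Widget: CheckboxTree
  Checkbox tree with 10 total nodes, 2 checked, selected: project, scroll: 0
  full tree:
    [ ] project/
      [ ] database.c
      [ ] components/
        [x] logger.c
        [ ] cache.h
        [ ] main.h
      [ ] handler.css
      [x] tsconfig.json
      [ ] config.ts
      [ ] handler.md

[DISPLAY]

      ┃     [ ] cache.h            
      ┃     [ ] main.h             
      ┃   [ ] handler.css          
      ┃   [x] tsconfig.json        
      ┃   [ ] config.ts            
      ┃   [ ] handler.md           
      ┃                            
      ┃                            
      ┃                            
      ┗━━━━━━━━━━━━━━━━━━━━━━━━━━━━
         ┃00000070  b2 b5 ba 3a ┃  
         ┃                      ┃  
         ┗━━━━━━━━━━━━━━━━━━━━━━┛  
                                   
                                   
                                   


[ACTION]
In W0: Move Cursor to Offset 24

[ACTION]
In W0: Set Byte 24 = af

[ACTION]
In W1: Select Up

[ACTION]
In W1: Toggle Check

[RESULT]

      ┃     [x] cache.h            
      ┃     [x] main.h             
      ┃   [x] handler.css          
      ┃   [x] tsconfig.json        
      ┃   [x] config.ts            
      ┃   [x] handler.md           
      ┃                            
      ┃                            
      ┃                            
      ┗━━━━━━━━━━━━━━━━━━━━━━━━━━━━
         ┃00000070  b2 b5 ba 3a ┃  
         ┃                      ┃  
         ┗━━━━━━━━━━━━━━━━━━━━━━┛  
                                   
                                   
                                   


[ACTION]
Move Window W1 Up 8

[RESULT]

      ┃   [x] config.ts            
      ┃   [x] handler.md           
      ┃                            
      ┃                            
      ┃                            
      ┗━━━━━━━━━━━━━━━━━━━━━━━━━━━━
         ┃00000030  91 91 91 91 ┃  
         ┃00000040  d4 52 42 fe ┃  
         ┃00000050  b2 b2 b2 71 ┃  
         ┃00000060  5e ef 41 a8 ┃  
         ┃00000070  b2 b5 ba 3a ┃  
         ┃                      ┃  
         ┗━━━━━━━━━━━━━━━━━━━━━━┛  
                                   
                                   
                                   


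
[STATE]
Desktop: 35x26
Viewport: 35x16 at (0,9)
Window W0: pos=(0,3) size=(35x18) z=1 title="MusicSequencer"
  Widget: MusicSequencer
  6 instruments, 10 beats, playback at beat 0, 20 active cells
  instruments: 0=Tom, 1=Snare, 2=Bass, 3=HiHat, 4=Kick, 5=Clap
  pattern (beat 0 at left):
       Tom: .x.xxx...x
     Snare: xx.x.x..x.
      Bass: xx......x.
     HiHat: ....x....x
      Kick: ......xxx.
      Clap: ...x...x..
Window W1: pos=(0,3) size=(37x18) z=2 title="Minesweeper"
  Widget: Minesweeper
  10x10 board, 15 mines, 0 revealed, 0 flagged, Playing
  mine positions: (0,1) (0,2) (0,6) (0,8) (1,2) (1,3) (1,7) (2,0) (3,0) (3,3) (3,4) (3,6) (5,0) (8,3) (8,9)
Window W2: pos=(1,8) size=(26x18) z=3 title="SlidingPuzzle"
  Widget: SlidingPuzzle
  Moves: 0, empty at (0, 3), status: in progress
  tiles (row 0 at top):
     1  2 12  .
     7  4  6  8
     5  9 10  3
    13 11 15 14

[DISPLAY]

┃┃ SlidingPuzzle          ┃        
┃┠────────────────────────┨        
┃┃┌────┬────┬────┬────┐   ┃        
┃┃│  1 │  2 │ 12 │    │   ┃        
┃┃├────┼────┼────┼────┤   ┃        
┃┃│  7 │  4 │  6 │  8 │   ┃        
┃┃├────┼────┼────┼────┤   ┃        
┃┃│  5 │  9 │ 10 │  3 │   ┃        
┃┃├────┼────┼────┼────┤   ┃        
┃┃│ 13 │ 11 │ 15 │ 14 │   ┃        
┃┃└────┴────┴────┴────┘   ┃        
┗┃Moves: 0                ┃━━━━━━━━
 ┃                        ┃        
 ┃                        ┃        
 ┃                        ┃        
 ┃                        ┃        


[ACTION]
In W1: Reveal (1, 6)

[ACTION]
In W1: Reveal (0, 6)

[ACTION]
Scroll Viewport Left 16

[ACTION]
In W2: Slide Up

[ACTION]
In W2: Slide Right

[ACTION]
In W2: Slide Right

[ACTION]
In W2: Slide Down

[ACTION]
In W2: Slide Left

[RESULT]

┃┃ SlidingPuzzle          ┃        
┃┠────────────────────────┨        
┃┃┌────┬────┬────┬────┐   ┃        
┃┃│  1 │ 12 │    │  8 │   ┃        
┃┃├────┼────┼────┼────┤   ┃        
┃┃│  7 │  2 │  4 │  6 │   ┃        
┃┃├────┼────┼────┼────┤   ┃        
┃┃│  5 │  9 │ 10 │  3 │   ┃        
┃┃├────┼────┼────┼────┤   ┃        
┃┃│ 13 │ 11 │ 15 │ 14 │   ┃        
┃┃└────┴────┴────┴────┘   ┃        
┗┃Moves: 5                ┃━━━━━━━━
 ┃                        ┃        
 ┃                        ┃        
 ┃                        ┃        
 ┃                        ┃        


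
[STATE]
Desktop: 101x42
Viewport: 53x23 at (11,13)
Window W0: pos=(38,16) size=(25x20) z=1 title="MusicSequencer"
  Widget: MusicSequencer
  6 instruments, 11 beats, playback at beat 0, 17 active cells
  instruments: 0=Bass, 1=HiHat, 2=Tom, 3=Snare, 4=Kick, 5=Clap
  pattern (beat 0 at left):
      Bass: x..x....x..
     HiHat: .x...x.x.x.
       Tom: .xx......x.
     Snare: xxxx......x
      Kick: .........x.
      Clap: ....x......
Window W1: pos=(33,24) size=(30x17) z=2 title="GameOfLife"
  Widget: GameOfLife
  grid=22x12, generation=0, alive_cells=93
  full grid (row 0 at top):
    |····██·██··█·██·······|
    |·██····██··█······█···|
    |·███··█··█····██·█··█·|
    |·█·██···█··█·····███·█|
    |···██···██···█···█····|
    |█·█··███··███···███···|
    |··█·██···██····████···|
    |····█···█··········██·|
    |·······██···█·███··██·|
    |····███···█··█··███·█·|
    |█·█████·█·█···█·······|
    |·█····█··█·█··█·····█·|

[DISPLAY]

                                                     
                                                     
                                                     
                           ┏━━━━━━━━━━━━━━━━━━━━━━━┓ 
                           ┃ MusicSequencer        ┃ 
                           ┠───────────────────────┨ 
                           ┃      ▼1234567890      ┃ 
                           ┃  Bass█··█····█··      ┃ 
                           ┃ HiHat·█···█·█·█·      ┃ 
                           ┃   Tom·██······█·      ┃ 
                           ┃ Snare████······█      ┃ 
                      ┏━━━━━━━━━━━━━━━━━━━━━━━━━━━━┓ 
                      ┃ GameOfLife                 ┃ 
                      ┠────────────────────────────┨ 
                      ┃Gen: 0                      ┃ 
                      ┃····██·██··█·██·······      ┃ 
                      ┃·██····██··█······█···      ┃ 
                      ┃·███··█··█····██·█··█·      ┃ 
                      ┃·█·██···█··█·····███·█      ┃ 
                      ┃···██···██···█···█····      ┃ 
                      ┃█·█··███··███···███···      ┃ 
                      ┃··█·██···██····████···      ┃ 
                      ┃····█···█··········██·      ┃ 


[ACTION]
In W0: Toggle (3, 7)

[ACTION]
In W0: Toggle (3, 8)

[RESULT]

                                                     
                                                     
                                                     
                           ┏━━━━━━━━━━━━━━━━━━━━━━━┓ 
                           ┃ MusicSequencer        ┃ 
                           ┠───────────────────────┨ 
                           ┃      ▼1234567890      ┃ 
                           ┃  Bass█··█····█··      ┃ 
                           ┃ HiHat·█···█·█·█·      ┃ 
                           ┃   Tom·██······█·      ┃ 
                           ┃ Snare████···██·█      ┃ 
                      ┏━━━━━━━━━━━━━━━━━━━━━━━━━━━━┓ 
                      ┃ GameOfLife                 ┃ 
                      ┠────────────────────────────┨ 
                      ┃Gen: 0                      ┃ 
                      ┃····██·██··█·██·······      ┃ 
                      ┃·██····██··█······█···      ┃ 
                      ┃·███··█··█····██·█··█·      ┃ 
                      ┃·█·██···█··█·····███·█      ┃ 
                      ┃···██···██···█···█····      ┃ 
                      ┃█·█··███··███···███···      ┃ 
                      ┃··█·██···██····████···      ┃ 
                      ┃····█···█··········██·      ┃ 


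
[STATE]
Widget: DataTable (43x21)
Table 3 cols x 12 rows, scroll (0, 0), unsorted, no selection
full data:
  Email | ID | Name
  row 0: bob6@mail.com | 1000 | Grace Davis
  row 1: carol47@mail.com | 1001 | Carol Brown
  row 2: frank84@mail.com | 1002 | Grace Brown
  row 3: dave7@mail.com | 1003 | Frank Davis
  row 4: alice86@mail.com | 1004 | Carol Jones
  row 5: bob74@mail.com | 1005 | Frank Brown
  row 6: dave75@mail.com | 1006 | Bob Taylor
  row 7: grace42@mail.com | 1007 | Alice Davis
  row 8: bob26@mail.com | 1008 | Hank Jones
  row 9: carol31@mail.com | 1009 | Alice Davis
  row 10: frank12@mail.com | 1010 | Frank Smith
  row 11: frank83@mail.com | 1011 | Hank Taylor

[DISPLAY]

Email           │ID  │Name                 
────────────────┼────┼───────────          
bob6@mail.com   │1000│Grace Davis          
carol47@mail.com│1001│Carol Brown          
frank84@mail.com│1002│Grace Brown          
dave7@mail.com  │1003│Frank Davis          
alice86@mail.com│1004│Carol Jones          
bob74@mail.com  │1005│Frank Brown          
dave75@mail.com │1006│Bob Taylor           
grace42@mail.com│1007│Alice Davis          
bob26@mail.com  │1008│Hank Jones           
carol31@mail.com│1009│Alice Davis          
frank12@mail.com│1010│Frank Smith          
frank83@mail.com│1011│Hank Taylor          
                                           
                                           
                                           
                                           
                                           
                                           
                                           


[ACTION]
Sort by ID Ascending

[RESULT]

Email           │ID ▲│Name                 
────────────────┼────┼───────────          
bob6@mail.com   │1000│Grace Davis          
carol47@mail.com│1001│Carol Brown          
frank84@mail.com│1002│Grace Brown          
dave7@mail.com  │1003│Frank Davis          
alice86@mail.com│1004│Carol Jones          
bob74@mail.com  │1005│Frank Brown          
dave75@mail.com │1006│Bob Taylor           
grace42@mail.com│1007│Alice Davis          
bob26@mail.com  │1008│Hank Jones           
carol31@mail.com│1009│Alice Davis          
frank12@mail.com│1010│Frank Smith          
frank83@mail.com│1011│Hank Taylor          
                                           
                                           
                                           
                                           
                                           
                                           
                                           


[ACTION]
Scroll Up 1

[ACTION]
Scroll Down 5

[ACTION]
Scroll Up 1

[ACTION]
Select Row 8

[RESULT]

Email           │ID ▲│Name                 
────────────────┼────┼───────────          
bob6@mail.com   │1000│Grace Davis          
carol47@mail.com│1001│Carol Brown          
frank84@mail.com│1002│Grace Brown          
dave7@mail.com  │1003│Frank Davis          
alice86@mail.com│1004│Carol Jones          
bob74@mail.com  │1005│Frank Brown          
dave75@mail.com │1006│Bob Taylor           
grace42@mail.com│1007│Alice Davis          
>ob26@mail.com  │1008│Hank Jones           
carol31@mail.com│1009│Alice Davis          
frank12@mail.com│1010│Frank Smith          
frank83@mail.com│1011│Hank Taylor          
                                           
                                           
                                           
                                           
                                           
                                           
                                           


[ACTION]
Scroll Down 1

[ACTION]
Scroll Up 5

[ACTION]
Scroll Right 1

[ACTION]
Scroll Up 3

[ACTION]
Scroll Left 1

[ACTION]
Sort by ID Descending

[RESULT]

Email           │ID ▼│Name                 
────────────────┼────┼───────────          
frank83@mail.com│1011│Hank Taylor          
frank12@mail.com│1010│Frank Smith          
carol31@mail.com│1009│Alice Davis          
bob26@mail.com  │1008│Hank Jones           
grace42@mail.com│1007│Alice Davis          
dave75@mail.com │1006│Bob Taylor           
bob74@mail.com  │1005│Frank Brown          
alice86@mail.com│1004│Carol Jones          
>ave7@mail.com  │1003│Frank Davis          
frank84@mail.com│1002│Grace Brown          
carol47@mail.com│1001│Carol Brown          
bob6@mail.com   │1000│Grace Davis          
                                           
                                           
                                           
                                           
                                           
                                           
                                           


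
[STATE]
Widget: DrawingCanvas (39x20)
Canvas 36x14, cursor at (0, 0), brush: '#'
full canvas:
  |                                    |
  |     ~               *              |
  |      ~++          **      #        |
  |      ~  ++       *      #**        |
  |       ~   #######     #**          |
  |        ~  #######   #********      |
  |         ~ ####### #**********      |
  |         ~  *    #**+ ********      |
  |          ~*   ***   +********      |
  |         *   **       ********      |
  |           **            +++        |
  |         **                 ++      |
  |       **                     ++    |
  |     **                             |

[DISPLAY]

+                                      
     ~               *                 
      ~++          **      #           
      ~  ++       *      #**           
       ~   #######     #**             
        ~  #######   #********         
         ~ ####### #**********         
         ~  *    #**+ ********         
          ~*   ***   +********         
         *   **       ********         
           **            +++           
         **                 ++         
       **                     ++       
     **                                
                                       
                                       
                                       
                                       
                                       
                                       


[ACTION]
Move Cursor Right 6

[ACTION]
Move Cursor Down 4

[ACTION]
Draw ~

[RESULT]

                                       
     ~               *                 
      ~++          **      #           
      ~  ++       *      #**           
      ~~   #######     #**             
        ~  #######   #********         
         ~ ####### #**********         
         ~  *    #**+ ********         
          ~*   ***   +********         
         *   **       ********         
           **            +++           
         **                 ++         
       **                     ++       
     **                                
                                       
                                       
                                       
                                       
                                       
                                       


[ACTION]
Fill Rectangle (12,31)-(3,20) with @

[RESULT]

                                       
     ~               *                 
      ~++          **      #           
      ~  ++       * @@@@@@@@@@@@       
      ~~   #######  @@@@@@@@@@@@       
        ~  #######  @@@@@@@@@@@@       
         ~ ####### #@@@@@@@@@@@@       
         ~  *    #**@@@@@@@@@@@@       
          ~*   ***  @@@@@@@@@@@@       
         *   **     @@@@@@@@@@@@       
           **       @@@@@@@@@@@@       
         **         @@@@@@@@@@@@       
       **           @@@@@@@@@@@@       
     **                                
                                       
                                       
                                       
                                       
                                       
                                       


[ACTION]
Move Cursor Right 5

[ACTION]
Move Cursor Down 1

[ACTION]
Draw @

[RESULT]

                                       
     ~               *                 
      ~++          **      #           
      ~  ++       * @@@@@@@@@@@@       
      ~~   #######  @@@@@@@@@@@@       
        ~  @######  @@@@@@@@@@@@       
         ~ ####### #@@@@@@@@@@@@       
         ~  *    #**@@@@@@@@@@@@       
          ~*   ***  @@@@@@@@@@@@       
         *   **     @@@@@@@@@@@@       
           **       @@@@@@@@@@@@       
         **         @@@@@@@@@@@@       
       **           @@@@@@@@@@@@       
     **                                
                                       
                                       
                                       
                                       
                                       
                                       


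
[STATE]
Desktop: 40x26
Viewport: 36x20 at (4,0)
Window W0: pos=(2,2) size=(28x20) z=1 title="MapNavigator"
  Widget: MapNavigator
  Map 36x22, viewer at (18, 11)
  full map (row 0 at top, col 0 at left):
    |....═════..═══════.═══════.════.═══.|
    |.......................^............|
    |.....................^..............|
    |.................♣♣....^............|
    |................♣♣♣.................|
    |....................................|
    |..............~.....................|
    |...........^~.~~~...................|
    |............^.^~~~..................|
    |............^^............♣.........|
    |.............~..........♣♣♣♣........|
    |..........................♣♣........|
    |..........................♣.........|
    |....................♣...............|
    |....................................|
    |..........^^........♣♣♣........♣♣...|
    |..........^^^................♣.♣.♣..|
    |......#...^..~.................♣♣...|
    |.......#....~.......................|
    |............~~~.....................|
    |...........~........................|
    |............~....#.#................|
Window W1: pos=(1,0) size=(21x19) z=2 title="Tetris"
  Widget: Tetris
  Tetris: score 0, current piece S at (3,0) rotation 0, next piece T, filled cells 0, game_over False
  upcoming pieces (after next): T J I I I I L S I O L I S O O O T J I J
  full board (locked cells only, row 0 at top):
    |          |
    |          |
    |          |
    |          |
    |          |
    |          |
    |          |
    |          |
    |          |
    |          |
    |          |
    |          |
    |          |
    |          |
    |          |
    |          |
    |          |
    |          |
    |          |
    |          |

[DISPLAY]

━━━━━━━━━━━━━━━━━┓                  
etris            ┃                  
─────────────────┨━━━━━━━┓          
        │Next:   ┃       ┃          
        │ ▒      ┃───────┨          
        │▒▒▒     ┃.......┃          
        │        ┃.......┃          
        │        ┃.......┃          
        │        ┃.......┃          
        │Score:  ┃.......┃          
        │0       ┃.......┃          
        │        ┃..♣....┃          
        │        ┃♣♣♣♣...┃          
        │        ┃..♣♣...┃          
        │        ┃..♣....┃          
        │        ┃.......┃          
        │        ┃.......┃          
        │        ┃.......┃          
━━━━━━━━━━━━━━━━━┛.....♣.┃          
#...^..~.................┃          


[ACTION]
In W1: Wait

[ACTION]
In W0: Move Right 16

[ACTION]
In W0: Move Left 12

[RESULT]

━━━━━━━━━━━━━━━━━┓                  
etris            ┃                  
─────────────────┨━━━━━━━┓          
        │Next:   ┃       ┃          
        │ ▒      ┃───────┨          
        │▒▒▒     ┃.......┃          
        │        ┃.......┃          
        │        ┃.......┃          
        │        ┃.......┃          
        │Score:  ┃.......┃          
        │0       ┃.......┃          
        │        ┃.......┃          
        │        ┃.......┃          
        │        ┃.......┃          
        │        ┃.......┃          
        │        ┃.......┃          
        │        ┃.......┃          
        │        ┃...♣♣..┃          
━━━━━━━━━━━━━━━━━┛.♣.♣.♣.┃          
^..~.................♣♣..┃          


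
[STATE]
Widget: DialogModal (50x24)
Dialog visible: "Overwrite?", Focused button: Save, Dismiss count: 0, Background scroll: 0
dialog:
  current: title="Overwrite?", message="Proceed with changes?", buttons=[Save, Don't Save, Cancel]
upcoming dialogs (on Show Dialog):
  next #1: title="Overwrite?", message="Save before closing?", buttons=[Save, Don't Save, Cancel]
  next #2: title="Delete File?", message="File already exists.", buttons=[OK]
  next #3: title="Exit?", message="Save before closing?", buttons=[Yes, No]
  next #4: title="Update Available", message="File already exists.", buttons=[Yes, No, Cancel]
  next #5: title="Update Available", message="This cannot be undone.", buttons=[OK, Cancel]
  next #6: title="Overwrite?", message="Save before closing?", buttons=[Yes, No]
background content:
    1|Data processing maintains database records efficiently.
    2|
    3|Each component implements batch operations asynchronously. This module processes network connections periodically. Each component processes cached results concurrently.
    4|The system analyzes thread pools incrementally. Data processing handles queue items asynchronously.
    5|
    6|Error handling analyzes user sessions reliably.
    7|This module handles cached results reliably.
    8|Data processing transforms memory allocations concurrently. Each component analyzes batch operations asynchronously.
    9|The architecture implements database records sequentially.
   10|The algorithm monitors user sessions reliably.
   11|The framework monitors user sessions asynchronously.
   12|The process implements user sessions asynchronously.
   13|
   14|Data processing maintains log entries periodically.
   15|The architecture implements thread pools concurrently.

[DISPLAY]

Data processing maintains database records efficie
                                                  
Each component implements batch operations asynchr
The system analyzes thread pools incrementally. Da
                                                  
Error handling analyzes user sessions reliably.   
This module handles cached results reliably.      
Data processing transforms memory allocations conc
The architecture implements database records seque
The algor┌──────────────────────────────┐ably.    
The frame│          Overwrite?          │chronousl
The proce│    Proceed with changes?     │chronousl
         │ [Save]  Don't Save   Cancel  │         
Data proc└──────────────────────────────┘iodically
The architecture implements thread pools concurren
                                                  
                                                  
                                                  
                                                  
                                                  
                                                  
                                                  
                                                  
                                                  


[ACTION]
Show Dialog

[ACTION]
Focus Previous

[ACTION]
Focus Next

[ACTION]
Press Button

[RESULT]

Data processing maintains database records efficie
                                                  
Each component implements batch operations asynchr
The system analyzes thread pools incrementally. Da
                                                  
Error handling analyzes user sessions reliably.   
This module handles cached results reliably.      
Data processing transforms memory allocations conc
The architecture implements database records seque
The algorithm monitors user sessions reliably.    
The framework monitors user sessions asynchronousl
The process implements user sessions asynchronousl
                                                  
Data processing maintains log entries periodically
The architecture implements thread pools concurren
                                                  
                                                  
                                                  
                                                  
                                                  
                                                  
                                                  
                                                  
                                                  


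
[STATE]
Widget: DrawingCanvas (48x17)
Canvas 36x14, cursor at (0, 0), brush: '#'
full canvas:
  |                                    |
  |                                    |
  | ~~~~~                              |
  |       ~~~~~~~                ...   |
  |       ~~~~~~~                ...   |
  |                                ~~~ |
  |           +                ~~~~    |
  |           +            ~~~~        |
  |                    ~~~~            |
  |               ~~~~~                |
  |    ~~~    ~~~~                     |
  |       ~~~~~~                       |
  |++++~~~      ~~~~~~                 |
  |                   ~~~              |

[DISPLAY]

+                                               
                                                
 ~~~~~                                          
       ~~~~~~~                ...               
       ~~~~~~~                ...               
                                ~~~             
           +                ~~~~                
           +            ~~~~                    
                    ~~~~                        
               ~~~~~                            
    ~~~    ~~~~                                 
       ~~~~~~                                   
++++~~~      ~~~~~~                             
                   ~~~                          
                                                
                                                
                                                


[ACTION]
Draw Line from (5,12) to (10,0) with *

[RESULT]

+                                               
                                                
 ~~~~~                                          
       ~~~~~~~                ...               
       ~~~~~~~                ...               
           **                   ~~~             
         **+                ~~~~                
      ***  +            ~~~~                    
    **              ~~~~                        
  **           ~~~~~                            
**  ~~~    ~~~~                                 
       ~~~~~~                                   
++++~~~      ~~~~~~                             
                   ~~~                          
                                                
                                                
                                                


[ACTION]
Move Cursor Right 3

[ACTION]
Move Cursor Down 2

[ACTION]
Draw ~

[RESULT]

                                                
                                                
 ~~~~~                                          
       ~~~~~~~                ...               
       ~~~~~~~                ...               
           **                   ~~~             
         **+                ~~~~                
      ***  +            ~~~~                    
    **              ~~~~                        
  **           ~~~~~                            
**  ~~~    ~~~~                                 
       ~~~~~~                                   
++++~~~      ~~~~~~                             
                   ~~~                          
                                                
                                                
                                                


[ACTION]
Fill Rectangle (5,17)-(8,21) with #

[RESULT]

                                                
                                                
 ~~~~~                                          
       ~~~~~~~                ...               
       ~~~~~~~                ...               
           **    #####          ~~~             
         **+     #####      ~~~~                
      ***  +     #####  ~~~~                    
    **           #####~~                        
  **           ~~~~~                            
**  ~~~    ~~~~                                 
       ~~~~~~                                   
++++~~~      ~~~~~~                             
                   ~~~                          
                                                
                                                
                                                


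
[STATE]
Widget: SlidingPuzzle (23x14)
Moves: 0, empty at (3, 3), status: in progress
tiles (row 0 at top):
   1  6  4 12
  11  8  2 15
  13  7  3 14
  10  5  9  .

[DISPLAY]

┌────┬────┬────┬────┐  
│  1 │  6 │  4 │ 12 │  
├────┼────┼────┼────┤  
│ 11 │  8 │  2 │ 15 │  
├────┼────┼────┼────┤  
│ 13 │  7 │  3 │ 14 │  
├────┼────┼────┼────┤  
│ 10 │  5 │  9 │    │  
└────┴────┴────┴────┘  
Moves: 0               
                       
                       
                       
                       


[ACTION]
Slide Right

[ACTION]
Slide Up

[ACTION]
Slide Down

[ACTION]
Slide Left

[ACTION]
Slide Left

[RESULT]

┌────┬────┬────┬────┐  
│  1 │  6 │  4 │ 12 │  
├────┼────┼────┼────┤  
│ 11 │  8 │  2 │ 15 │  
├────┼────┼────┼────┤  
│ 13 │  7 │ 14 │    │  
├────┼────┼────┼────┤  
│ 10 │  5 │  3 │  9 │  
└────┴────┴────┴────┘  
Moves: 3               
                       
                       
                       
                       


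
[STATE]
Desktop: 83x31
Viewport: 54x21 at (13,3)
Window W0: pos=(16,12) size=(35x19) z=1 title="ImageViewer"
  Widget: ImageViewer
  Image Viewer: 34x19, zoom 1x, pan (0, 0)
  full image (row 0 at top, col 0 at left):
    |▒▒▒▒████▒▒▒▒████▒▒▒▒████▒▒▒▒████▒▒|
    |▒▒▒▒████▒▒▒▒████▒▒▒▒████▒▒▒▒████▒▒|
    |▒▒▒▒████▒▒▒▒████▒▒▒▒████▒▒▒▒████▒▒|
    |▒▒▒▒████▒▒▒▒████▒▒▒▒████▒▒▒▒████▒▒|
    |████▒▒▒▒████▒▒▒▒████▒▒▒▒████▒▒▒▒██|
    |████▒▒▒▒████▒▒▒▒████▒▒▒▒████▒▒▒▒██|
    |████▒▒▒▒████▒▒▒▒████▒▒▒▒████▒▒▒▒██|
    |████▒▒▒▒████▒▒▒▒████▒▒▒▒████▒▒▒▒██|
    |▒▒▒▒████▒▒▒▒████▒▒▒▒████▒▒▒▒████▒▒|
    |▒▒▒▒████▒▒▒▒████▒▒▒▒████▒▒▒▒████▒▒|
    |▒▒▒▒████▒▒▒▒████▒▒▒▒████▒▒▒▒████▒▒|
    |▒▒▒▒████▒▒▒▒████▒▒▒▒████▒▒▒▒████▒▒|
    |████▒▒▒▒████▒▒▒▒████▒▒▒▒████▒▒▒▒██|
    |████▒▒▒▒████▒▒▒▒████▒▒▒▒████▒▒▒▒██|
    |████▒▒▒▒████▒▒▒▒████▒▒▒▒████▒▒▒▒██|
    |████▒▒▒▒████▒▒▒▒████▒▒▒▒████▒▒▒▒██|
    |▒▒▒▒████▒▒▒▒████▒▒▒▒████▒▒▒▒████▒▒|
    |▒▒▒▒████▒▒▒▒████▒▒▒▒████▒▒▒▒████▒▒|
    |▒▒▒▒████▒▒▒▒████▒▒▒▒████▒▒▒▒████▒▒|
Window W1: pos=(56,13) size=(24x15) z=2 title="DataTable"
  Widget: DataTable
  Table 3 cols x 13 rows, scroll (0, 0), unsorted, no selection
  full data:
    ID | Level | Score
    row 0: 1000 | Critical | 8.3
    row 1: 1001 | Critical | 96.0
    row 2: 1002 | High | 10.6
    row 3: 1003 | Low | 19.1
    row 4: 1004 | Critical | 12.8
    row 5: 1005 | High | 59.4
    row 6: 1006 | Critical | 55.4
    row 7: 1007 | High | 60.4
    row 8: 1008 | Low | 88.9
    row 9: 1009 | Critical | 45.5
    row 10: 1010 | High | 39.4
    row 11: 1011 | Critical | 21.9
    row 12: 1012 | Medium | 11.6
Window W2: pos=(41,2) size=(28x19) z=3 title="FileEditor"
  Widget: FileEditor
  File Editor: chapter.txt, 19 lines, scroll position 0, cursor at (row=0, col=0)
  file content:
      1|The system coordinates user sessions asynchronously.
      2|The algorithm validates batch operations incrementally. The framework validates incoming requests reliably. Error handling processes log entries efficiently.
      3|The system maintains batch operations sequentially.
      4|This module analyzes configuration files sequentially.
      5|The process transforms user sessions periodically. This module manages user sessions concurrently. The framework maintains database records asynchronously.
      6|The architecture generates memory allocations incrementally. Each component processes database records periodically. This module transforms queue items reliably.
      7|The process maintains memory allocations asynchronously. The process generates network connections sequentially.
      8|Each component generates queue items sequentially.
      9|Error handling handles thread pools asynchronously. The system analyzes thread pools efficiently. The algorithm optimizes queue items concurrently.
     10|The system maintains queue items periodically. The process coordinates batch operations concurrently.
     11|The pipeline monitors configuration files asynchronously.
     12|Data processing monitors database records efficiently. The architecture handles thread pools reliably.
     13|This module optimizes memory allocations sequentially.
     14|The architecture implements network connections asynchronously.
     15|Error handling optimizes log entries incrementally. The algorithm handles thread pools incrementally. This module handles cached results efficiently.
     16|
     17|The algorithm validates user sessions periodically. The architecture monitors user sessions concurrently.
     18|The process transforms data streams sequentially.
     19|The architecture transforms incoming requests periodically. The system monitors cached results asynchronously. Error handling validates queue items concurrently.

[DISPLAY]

                            ┃ FileEditor              
                            ┠─────────────────────────
                            ┃█he system coordinates us
                            ┃The algorithm validates b
                            ┃The system maintains batc
                            ┃This module analyzes conf
                            ┃The process transforms us
                            ┃The architecture generate
                            ┃The process maintains mem
   ┏━━━━━━━━━━━━━━━━━━━━━━━━┃Each component generates 
   ┃ ImageViewer            ┃Error handling handles th
   ┠────────────────────────┃The system maintains queu
   ┃▒▒▒▒████▒▒▒▒████▒▒▒▒████┃The pipeline monitors con
   ┃▒▒▒▒████▒▒▒▒████▒▒▒▒████┃Data processing monitors 
   ┃▒▒▒▒████▒▒▒▒████▒▒▒▒████┃This module optimizes mem
   ┃▒▒▒▒████▒▒▒▒████▒▒▒▒████┃The architecture implemen
   ┃████▒▒▒▒████▒▒▒▒████▒▒▒▒┃Error handling optimizes 
   ┃████▒▒▒▒████▒▒▒▒████▒▒▒▒┗━━━━━━━━━━━━━━━━━━━━━━━━━
   ┃████▒▒▒▒████▒▒▒▒████▒▒▒▒████▒▒▒▒█┃     ┃1003│Low  
   ┃████▒▒▒▒████▒▒▒▒████▒▒▒▒████▒▒▒▒█┃     ┃1004│Criti
   ┃▒▒▒▒████▒▒▒▒████▒▒▒▒████▒▒▒▒████▒┃     ┃1005│High 


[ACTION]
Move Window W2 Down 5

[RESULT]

                                                      
                                                      
                                                      
                                                      
                            ┏━━━━━━━━━━━━━━━━━━━━━━━━━
                            ┃ FileEditor              
                            ┠─────────────────────────
                            ┃█he system coordinates us
                            ┃The algorithm validates b
   ┏━━━━━━━━━━━━━━━━━━━━━━━━┃The system maintains batc
   ┃ ImageViewer            ┃This module analyzes conf
   ┠────────────────────────┃The process transforms us
   ┃▒▒▒▒████▒▒▒▒████▒▒▒▒████┃The architecture generate
   ┃▒▒▒▒████▒▒▒▒████▒▒▒▒████┃The process maintains mem
   ┃▒▒▒▒████▒▒▒▒████▒▒▒▒████┃Each component generates 
   ┃▒▒▒▒████▒▒▒▒████▒▒▒▒████┃Error handling handles th
   ┃████▒▒▒▒████▒▒▒▒████▒▒▒▒┃The system maintains queu
   ┃████▒▒▒▒████▒▒▒▒████▒▒▒▒┃The pipeline monitors con
   ┃████▒▒▒▒████▒▒▒▒████▒▒▒▒┃Data processing monitors 
   ┃████▒▒▒▒████▒▒▒▒████▒▒▒▒┃This module optimizes mem
   ┃▒▒▒▒████▒▒▒▒████▒▒▒▒████┃The architecture implemen


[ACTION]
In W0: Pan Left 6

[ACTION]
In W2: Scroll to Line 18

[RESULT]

                                                      
                                                      
                                                      
                                                      
                            ┏━━━━━━━━━━━━━━━━━━━━━━━━━
                            ┃ FileEditor              
                            ┠─────────────────────────
                            ┃The process transforms us
                            ┃The architecture generate
   ┏━━━━━━━━━━━━━━━━━━━━━━━━┃The process maintains mem
   ┃ ImageViewer            ┃Each component generates 
   ┠────────────────────────┃Error handling handles th
   ┃▒▒▒▒████▒▒▒▒████▒▒▒▒████┃The system maintains queu
   ┃▒▒▒▒████▒▒▒▒████▒▒▒▒████┃The pipeline monitors con
   ┃▒▒▒▒████▒▒▒▒████▒▒▒▒████┃Data processing monitors 
   ┃▒▒▒▒████▒▒▒▒████▒▒▒▒████┃This module optimizes mem
   ┃████▒▒▒▒████▒▒▒▒████▒▒▒▒┃The architecture implemen
   ┃████▒▒▒▒████▒▒▒▒████▒▒▒▒┃Error handling optimizes 
   ┃████▒▒▒▒████▒▒▒▒████▒▒▒▒┃                         
   ┃████▒▒▒▒████▒▒▒▒████▒▒▒▒┃The algorithm validates u
   ┃▒▒▒▒████▒▒▒▒████▒▒▒▒████┃The process transforms da
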